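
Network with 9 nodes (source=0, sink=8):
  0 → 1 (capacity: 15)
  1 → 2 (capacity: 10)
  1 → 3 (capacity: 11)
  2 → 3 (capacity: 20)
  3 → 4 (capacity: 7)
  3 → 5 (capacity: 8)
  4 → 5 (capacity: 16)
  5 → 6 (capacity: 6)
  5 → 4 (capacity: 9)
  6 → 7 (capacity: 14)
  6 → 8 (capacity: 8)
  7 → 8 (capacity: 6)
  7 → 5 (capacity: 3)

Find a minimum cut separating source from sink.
Min cut value = 6, edges: (5,6)

Min cut value: 6
Partition: S = [0, 1, 2, 3, 4, 5], T = [6, 7, 8]
Cut edges: (5,6)

By max-flow min-cut theorem, max flow = min cut = 6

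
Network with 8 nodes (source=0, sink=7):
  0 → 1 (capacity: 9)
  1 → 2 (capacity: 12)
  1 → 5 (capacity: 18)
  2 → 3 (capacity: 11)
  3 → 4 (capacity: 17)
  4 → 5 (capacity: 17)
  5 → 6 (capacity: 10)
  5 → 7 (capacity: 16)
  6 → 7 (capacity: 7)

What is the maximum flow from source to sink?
Maximum flow = 9

Max flow: 9

Flow assignment:
  0 → 1: 9/9
  1 → 5: 9/18
  5 → 7: 9/16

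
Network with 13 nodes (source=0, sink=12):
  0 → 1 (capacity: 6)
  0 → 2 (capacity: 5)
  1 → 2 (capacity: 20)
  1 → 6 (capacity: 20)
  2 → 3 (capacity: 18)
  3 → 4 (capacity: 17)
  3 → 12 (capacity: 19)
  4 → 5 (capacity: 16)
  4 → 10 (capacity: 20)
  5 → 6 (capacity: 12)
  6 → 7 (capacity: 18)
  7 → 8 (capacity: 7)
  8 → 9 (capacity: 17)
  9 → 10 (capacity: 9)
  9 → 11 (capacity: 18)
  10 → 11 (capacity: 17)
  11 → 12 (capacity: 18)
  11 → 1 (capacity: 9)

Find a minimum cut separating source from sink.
Min cut value = 11, edges: (0,1), (0,2)

Min cut value: 11
Partition: S = [0], T = [1, 2, 3, 4, 5, 6, 7, 8, 9, 10, 11, 12]
Cut edges: (0,1), (0,2)

By max-flow min-cut theorem, max flow = min cut = 11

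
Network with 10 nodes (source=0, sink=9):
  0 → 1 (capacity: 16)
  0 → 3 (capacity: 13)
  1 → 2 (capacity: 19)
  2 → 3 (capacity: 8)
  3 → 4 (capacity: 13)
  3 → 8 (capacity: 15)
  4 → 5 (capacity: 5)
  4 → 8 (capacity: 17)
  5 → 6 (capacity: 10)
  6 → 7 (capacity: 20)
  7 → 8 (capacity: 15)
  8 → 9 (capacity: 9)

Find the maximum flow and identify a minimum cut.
Max flow = 9, Min cut edges: (8,9)

Maximum flow: 9
Minimum cut: (8,9)
Partition: S = [0, 1, 2, 3, 4, 5, 6, 7, 8], T = [9]

Max-flow min-cut theorem verified: both equal 9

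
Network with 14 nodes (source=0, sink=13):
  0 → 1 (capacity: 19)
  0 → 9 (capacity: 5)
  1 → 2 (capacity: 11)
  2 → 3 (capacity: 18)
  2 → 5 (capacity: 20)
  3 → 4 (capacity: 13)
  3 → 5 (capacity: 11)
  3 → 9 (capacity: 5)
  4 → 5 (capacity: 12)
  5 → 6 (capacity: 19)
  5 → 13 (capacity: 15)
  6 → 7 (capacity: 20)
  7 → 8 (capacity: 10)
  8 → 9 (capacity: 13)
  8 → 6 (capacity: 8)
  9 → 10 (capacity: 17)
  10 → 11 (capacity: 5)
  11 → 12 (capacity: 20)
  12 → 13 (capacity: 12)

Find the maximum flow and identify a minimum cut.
Max flow = 16, Min cut edges: (1,2), (10,11)

Maximum flow: 16
Minimum cut: (1,2), (10,11)
Partition: S = [0, 1, 6, 7, 8, 9, 10], T = [2, 3, 4, 5, 11, 12, 13]

Max-flow min-cut theorem verified: both equal 16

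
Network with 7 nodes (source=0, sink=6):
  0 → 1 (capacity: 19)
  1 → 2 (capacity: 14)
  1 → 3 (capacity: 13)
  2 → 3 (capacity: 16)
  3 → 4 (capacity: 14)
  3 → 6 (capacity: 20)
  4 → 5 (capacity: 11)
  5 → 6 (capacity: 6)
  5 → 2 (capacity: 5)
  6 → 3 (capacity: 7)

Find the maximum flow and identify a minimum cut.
Max flow = 19, Min cut edges: (0,1)

Maximum flow: 19
Minimum cut: (0,1)
Partition: S = [0], T = [1, 2, 3, 4, 5, 6]

Max-flow min-cut theorem verified: both equal 19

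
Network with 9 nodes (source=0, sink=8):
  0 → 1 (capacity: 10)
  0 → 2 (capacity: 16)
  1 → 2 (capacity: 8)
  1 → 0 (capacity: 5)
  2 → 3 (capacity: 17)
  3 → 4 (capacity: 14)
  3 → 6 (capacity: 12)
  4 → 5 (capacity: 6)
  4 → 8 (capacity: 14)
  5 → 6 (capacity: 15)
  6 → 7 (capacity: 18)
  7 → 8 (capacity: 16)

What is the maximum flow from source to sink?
Maximum flow = 17

Max flow: 17

Flow assignment:
  0 → 1: 8/10
  0 → 2: 9/16
  1 → 2: 8/8
  2 → 3: 17/17
  3 → 4: 14/14
  3 → 6: 3/12
  4 → 8: 14/14
  6 → 7: 3/18
  7 → 8: 3/16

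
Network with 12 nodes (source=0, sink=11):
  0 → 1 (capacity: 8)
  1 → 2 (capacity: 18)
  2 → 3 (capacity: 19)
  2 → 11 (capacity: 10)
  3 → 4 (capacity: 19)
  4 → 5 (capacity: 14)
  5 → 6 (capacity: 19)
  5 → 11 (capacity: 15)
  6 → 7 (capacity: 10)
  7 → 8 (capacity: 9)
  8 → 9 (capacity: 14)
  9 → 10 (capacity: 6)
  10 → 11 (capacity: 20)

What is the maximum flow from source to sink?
Maximum flow = 8

Max flow: 8

Flow assignment:
  0 → 1: 8/8
  1 → 2: 8/18
  2 → 11: 8/10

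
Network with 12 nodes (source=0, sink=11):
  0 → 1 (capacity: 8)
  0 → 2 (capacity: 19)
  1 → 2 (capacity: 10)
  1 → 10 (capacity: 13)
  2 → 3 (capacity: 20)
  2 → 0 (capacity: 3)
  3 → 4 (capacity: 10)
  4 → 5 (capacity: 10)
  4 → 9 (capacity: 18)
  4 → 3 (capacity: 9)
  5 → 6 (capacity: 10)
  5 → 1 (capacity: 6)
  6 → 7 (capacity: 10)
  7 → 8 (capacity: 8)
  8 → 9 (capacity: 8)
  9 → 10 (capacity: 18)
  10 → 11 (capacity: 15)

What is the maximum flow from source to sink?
Maximum flow = 15

Max flow: 15

Flow assignment:
  0 → 1: 5/8
  0 → 2: 10/19
  1 → 10: 5/13
  2 → 3: 10/20
  3 → 4: 10/10
  4 → 9: 10/18
  9 → 10: 10/18
  10 → 11: 15/15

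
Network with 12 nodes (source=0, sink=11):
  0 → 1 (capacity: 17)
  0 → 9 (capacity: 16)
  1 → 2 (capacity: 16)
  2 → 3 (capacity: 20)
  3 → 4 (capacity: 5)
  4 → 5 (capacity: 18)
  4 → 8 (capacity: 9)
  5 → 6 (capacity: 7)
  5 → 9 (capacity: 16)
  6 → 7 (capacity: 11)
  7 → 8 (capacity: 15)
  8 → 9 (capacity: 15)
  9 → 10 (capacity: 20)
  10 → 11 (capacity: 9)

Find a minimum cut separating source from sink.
Min cut value = 9, edges: (10,11)

Min cut value: 9
Partition: S = [0, 1, 2, 3, 4, 5, 6, 7, 8, 9, 10], T = [11]
Cut edges: (10,11)

By max-flow min-cut theorem, max flow = min cut = 9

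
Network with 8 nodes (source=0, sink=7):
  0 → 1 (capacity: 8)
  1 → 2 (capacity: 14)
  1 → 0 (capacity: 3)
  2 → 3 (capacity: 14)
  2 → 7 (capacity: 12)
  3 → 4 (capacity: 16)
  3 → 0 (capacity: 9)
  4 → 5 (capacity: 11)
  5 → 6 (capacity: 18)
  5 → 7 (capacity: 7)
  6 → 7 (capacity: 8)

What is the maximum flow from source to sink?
Maximum flow = 8

Max flow: 8

Flow assignment:
  0 → 1: 8/8
  1 → 2: 8/14
  2 → 7: 8/12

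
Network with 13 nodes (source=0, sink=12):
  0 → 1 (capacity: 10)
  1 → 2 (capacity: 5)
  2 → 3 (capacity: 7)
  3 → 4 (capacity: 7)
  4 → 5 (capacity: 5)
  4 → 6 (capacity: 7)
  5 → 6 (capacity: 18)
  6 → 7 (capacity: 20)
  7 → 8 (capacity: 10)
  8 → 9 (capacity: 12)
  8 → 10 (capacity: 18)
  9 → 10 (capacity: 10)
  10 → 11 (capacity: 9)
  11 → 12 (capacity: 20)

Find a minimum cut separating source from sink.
Min cut value = 5, edges: (1,2)

Min cut value: 5
Partition: S = [0, 1], T = [2, 3, 4, 5, 6, 7, 8, 9, 10, 11, 12]
Cut edges: (1,2)

By max-flow min-cut theorem, max flow = min cut = 5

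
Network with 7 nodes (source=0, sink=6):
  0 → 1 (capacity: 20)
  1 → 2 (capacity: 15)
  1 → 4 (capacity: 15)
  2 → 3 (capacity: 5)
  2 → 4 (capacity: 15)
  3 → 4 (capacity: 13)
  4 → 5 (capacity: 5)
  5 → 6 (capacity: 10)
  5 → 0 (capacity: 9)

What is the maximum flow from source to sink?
Maximum flow = 5

Max flow: 5

Flow assignment:
  0 → 1: 5/20
  1 → 4: 5/15
  4 → 5: 5/5
  5 → 6: 5/10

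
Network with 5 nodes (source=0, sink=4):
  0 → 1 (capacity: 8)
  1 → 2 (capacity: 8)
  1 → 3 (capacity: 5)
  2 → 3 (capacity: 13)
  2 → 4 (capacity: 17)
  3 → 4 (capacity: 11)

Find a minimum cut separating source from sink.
Min cut value = 8, edges: (0,1)

Min cut value: 8
Partition: S = [0], T = [1, 2, 3, 4]
Cut edges: (0,1)

By max-flow min-cut theorem, max flow = min cut = 8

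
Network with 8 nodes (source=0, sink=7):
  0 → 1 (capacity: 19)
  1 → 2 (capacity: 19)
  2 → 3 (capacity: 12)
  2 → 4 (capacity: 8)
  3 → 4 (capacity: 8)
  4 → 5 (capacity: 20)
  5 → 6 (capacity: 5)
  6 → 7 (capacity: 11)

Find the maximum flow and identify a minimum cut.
Max flow = 5, Min cut edges: (5,6)

Maximum flow: 5
Minimum cut: (5,6)
Partition: S = [0, 1, 2, 3, 4, 5], T = [6, 7]

Max-flow min-cut theorem verified: both equal 5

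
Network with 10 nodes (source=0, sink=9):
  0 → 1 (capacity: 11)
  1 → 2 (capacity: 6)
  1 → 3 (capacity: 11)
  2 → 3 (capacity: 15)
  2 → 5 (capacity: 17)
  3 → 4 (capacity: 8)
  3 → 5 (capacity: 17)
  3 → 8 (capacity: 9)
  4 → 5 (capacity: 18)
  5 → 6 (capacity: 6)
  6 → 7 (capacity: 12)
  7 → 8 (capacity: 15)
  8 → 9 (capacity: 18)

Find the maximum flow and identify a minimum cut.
Max flow = 11, Min cut edges: (0,1)

Maximum flow: 11
Minimum cut: (0,1)
Partition: S = [0], T = [1, 2, 3, 4, 5, 6, 7, 8, 9]

Max-flow min-cut theorem verified: both equal 11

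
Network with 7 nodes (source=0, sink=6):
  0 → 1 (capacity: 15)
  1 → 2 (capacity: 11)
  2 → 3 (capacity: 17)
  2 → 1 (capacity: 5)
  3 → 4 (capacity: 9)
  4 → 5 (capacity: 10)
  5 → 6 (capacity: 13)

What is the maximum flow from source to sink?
Maximum flow = 9

Max flow: 9

Flow assignment:
  0 → 1: 9/15
  1 → 2: 9/11
  2 → 3: 9/17
  3 → 4: 9/9
  4 → 5: 9/10
  5 → 6: 9/13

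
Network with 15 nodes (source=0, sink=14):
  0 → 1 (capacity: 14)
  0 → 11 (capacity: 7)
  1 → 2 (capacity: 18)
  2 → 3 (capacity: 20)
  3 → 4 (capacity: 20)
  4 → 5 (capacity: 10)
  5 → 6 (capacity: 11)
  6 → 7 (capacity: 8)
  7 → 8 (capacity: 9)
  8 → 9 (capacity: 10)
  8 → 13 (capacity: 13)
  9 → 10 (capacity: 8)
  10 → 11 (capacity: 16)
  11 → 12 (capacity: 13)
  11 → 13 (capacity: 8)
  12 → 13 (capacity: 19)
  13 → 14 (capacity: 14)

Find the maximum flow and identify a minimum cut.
Max flow = 14, Min cut edges: (13,14)

Maximum flow: 14
Minimum cut: (13,14)
Partition: S = [0, 1, 2, 3, 4, 5, 6, 7, 8, 9, 10, 11, 12, 13], T = [14]

Max-flow min-cut theorem verified: both equal 14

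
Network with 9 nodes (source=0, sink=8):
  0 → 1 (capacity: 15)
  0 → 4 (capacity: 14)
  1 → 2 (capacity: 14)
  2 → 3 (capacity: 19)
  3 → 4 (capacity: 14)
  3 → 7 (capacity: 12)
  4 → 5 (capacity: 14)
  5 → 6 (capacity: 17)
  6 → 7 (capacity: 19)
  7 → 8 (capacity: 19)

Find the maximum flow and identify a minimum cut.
Max flow = 19, Min cut edges: (7,8)

Maximum flow: 19
Minimum cut: (7,8)
Partition: S = [0, 1, 2, 3, 4, 5, 6, 7], T = [8]

Max-flow min-cut theorem verified: both equal 19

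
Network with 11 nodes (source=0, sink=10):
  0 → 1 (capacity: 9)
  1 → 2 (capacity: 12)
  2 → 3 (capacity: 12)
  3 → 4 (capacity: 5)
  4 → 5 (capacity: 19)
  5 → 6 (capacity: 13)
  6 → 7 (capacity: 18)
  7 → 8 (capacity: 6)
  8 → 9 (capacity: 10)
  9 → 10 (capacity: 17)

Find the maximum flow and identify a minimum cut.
Max flow = 5, Min cut edges: (3,4)

Maximum flow: 5
Minimum cut: (3,4)
Partition: S = [0, 1, 2, 3], T = [4, 5, 6, 7, 8, 9, 10]

Max-flow min-cut theorem verified: both equal 5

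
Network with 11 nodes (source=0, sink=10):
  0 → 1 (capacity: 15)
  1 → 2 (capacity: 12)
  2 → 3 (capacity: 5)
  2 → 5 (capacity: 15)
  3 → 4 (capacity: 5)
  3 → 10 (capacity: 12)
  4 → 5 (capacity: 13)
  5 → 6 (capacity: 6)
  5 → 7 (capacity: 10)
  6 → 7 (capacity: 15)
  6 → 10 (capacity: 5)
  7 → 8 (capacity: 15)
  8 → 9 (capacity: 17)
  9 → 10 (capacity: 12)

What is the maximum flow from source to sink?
Maximum flow = 12

Max flow: 12

Flow assignment:
  0 → 1: 12/15
  1 → 2: 12/12
  2 → 3: 5/5
  2 → 5: 7/15
  3 → 10: 5/12
  5 → 6: 6/6
  5 → 7: 1/10
  6 → 7: 1/15
  6 → 10: 5/5
  7 → 8: 2/15
  8 → 9: 2/17
  9 → 10: 2/12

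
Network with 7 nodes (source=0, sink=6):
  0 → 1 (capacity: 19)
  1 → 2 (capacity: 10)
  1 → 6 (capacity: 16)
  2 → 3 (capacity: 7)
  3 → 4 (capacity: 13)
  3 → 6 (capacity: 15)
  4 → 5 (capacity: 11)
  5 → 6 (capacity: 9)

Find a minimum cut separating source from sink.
Min cut value = 19, edges: (0,1)

Min cut value: 19
Partition: S = [0], T = [1, 2, 3, 4, 5, 6]
Cut edges: (0,1)

By max-flow min-cut theorem, max flow = min cut = 19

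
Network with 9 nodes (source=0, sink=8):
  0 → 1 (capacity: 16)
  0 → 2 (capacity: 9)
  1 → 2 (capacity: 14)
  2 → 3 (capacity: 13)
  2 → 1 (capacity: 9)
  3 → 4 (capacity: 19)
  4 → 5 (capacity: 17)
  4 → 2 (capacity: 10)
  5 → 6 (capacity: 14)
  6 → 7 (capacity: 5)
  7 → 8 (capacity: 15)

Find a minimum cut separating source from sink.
Min cut value = 5, edges: (6,7)

Min cut value: 5
Partition: S = [0, 1, 2, 3, 4, 5, 6], T = [7, 8]
Cut edges: (6,7)

By max-flow min-cut theorem, max flow = min cut = 5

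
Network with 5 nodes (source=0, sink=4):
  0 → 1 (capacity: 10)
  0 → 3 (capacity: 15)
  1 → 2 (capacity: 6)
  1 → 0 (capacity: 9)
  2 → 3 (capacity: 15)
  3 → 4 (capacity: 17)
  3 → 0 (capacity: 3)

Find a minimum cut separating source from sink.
Min cut value = 17, edges: (3,4)

Min cut value: 17
Partition: S = [0, 1, 2, 3], T = [4]
Cut edges: (3,4)

By max-flow min-cut theorem, max flow = min cut = 17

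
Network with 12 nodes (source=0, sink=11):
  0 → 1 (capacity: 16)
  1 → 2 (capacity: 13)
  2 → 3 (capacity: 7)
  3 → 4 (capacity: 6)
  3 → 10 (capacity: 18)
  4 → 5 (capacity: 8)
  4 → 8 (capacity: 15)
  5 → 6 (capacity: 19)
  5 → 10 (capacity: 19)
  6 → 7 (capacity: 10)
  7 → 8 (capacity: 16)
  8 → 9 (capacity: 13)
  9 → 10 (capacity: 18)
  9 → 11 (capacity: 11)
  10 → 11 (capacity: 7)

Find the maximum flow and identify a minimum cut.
Max flow = 7, Min cut edges: (2,3)

Maximum flow: 7
Minimum cut: (2,3)
Partition: S = [0, 1, 2], T = [3, 4, 5, 6, 7, 8, 9, 10, 11]

Max-flow min-cut theorem verified: both equal 7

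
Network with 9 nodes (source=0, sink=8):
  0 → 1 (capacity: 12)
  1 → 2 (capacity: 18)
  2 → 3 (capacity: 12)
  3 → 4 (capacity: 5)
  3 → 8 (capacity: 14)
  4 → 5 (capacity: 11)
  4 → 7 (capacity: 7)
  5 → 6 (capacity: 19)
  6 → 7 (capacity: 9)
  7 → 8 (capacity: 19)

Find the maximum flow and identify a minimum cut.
Max flow = 12, Min cut edges: (2,3)

Maximum flow: 12
Minimum cut: (2,3)
Partition: S = [0, 1, 2], T = [3, 4, 5, 6, 7, 8]

Max-flow min-cut theorem verified: both equal 12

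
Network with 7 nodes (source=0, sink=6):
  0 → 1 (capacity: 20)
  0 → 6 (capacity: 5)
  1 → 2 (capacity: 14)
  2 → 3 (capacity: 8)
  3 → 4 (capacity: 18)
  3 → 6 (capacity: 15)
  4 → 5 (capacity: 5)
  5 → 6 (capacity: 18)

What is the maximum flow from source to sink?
Maximum flow = 13

Max flow: 13

Flow assignment:
  0 → 1: 8/20
  0 → 6: 5/5
  1 → 2: 8/14
  2 → 3: 8/8
  3 → 6: 8/15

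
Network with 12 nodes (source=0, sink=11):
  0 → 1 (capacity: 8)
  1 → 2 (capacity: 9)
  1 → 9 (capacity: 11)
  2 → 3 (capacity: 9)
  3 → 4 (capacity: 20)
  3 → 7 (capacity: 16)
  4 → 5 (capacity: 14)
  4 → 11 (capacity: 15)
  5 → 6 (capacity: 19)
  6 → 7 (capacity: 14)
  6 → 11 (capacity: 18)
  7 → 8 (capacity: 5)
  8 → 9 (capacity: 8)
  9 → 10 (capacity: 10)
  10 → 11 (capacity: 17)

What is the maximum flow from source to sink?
Maximum flow = 8

Max flow: 8

Flow assignment:
  0 → 1: 8/8
  1 → 9: 8/11
  9 → 10: 8/10
  10 → 11: 8/17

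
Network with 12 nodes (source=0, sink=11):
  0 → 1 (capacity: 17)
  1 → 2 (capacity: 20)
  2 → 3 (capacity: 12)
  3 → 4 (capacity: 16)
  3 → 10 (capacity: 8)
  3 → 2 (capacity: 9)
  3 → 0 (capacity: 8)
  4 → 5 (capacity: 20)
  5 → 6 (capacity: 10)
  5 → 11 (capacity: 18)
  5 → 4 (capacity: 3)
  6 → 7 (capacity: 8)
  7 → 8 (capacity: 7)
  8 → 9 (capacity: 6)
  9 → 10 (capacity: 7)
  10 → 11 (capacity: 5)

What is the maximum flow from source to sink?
Maximum flow = 12

Max flow: 12

Flow assignment:
  0 → 1: 12/17
  1 → 2: 12/20
  2 → 3: 12/12
  3 → 4: 7/16
  3 → 10: 5/8
  4 → 5: 7/20
  5 → 11: 7/18
  10 → 11: 5/5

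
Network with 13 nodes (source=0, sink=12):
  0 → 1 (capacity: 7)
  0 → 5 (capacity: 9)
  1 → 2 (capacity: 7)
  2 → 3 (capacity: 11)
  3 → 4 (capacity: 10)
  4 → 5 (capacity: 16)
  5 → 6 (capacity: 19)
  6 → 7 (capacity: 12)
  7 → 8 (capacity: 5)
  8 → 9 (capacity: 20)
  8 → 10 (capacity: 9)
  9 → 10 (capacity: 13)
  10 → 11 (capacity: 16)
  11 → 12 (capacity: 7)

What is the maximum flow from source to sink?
Maximum flow = 5

Max flow: 5

Flow assignment:
  0 → 1: 5/7
  1 → 2: 5/7
  2 → 3: 5/11
  3 → 4: 5/10
  4 → 5: 5/16
  5 → 6: 5/19
  6 → 7: 5/12
  7 → 8: 5/5
  8 → 10: 5/9
  10 → 11: 5/16
  11 → 12: 5/7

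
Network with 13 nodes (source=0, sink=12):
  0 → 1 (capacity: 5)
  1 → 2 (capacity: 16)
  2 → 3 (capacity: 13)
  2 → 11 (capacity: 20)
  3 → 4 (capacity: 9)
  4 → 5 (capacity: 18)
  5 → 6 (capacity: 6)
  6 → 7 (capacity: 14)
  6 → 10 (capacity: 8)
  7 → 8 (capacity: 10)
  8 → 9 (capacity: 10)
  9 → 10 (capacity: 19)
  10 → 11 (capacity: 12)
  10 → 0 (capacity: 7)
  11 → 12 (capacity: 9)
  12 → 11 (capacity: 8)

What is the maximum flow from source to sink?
Maximum flow = 5

Max flow: 5

Flow assignment:
  0 → 1: 5/5
  1 → 2: 5/16
  2 → 11: 5/20
  11 → 12: 5/9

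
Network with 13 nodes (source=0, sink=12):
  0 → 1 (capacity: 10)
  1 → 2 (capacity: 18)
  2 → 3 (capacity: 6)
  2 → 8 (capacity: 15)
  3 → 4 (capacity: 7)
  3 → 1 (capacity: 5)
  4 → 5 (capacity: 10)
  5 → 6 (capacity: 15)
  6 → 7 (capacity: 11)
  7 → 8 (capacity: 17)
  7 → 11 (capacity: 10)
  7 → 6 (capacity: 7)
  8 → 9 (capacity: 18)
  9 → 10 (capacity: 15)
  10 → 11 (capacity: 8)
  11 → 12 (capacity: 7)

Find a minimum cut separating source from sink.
Min cut value = 7, edges: (11,12)

Min cut value: 7
Partition: S = [0, 1, 2, 3, 4, 5, 6, 7, 8, 9, 10, 11], T = [12]
Cut edges: (11,12)

By max-flow min-cut theorem, max flow = min cut = 7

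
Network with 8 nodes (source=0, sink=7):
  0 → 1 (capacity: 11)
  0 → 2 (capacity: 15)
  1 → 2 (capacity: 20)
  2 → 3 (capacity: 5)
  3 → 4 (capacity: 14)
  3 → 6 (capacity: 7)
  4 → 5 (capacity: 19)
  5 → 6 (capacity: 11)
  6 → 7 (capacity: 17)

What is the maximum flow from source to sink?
Maximum flow = 5

Max flow: 5

Flow assignment:
  0 → 2: 5/15
  2 → 3: 5/5
  3 → 6: 5/7
  6 → 7: 5/17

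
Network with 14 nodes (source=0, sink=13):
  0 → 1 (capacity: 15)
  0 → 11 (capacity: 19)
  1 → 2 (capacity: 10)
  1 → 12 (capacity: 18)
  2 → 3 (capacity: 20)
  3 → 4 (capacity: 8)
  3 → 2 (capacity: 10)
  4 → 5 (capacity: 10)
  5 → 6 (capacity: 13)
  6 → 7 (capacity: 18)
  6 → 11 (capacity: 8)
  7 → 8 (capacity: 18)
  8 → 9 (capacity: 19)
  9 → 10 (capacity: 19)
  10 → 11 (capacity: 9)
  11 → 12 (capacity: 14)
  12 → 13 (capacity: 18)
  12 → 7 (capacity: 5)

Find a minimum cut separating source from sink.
Min cut value = 18, edges: (12,13)

Min cut value: 18
Partition: S = [0, 1, 2, 3, 4, 5, 6, 7, 8, 9, 10, 11, 12], T = [13]
Cut edges: (12,13)

By max-flow min-cut theorem, max flow = min cut = 18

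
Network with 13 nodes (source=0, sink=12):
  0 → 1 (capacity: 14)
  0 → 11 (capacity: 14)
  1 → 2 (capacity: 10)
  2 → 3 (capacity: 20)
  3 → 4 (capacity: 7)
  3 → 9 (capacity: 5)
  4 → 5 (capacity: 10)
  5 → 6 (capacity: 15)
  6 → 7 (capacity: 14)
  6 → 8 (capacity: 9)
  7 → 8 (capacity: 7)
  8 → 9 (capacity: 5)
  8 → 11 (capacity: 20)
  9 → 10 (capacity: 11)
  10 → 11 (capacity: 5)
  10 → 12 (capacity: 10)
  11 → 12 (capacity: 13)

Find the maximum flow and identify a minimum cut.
Max flow = 23, Min cut edges: (10,12), (11,12)

Maximum flow: 23
Minimum cut: (10,12), (11,12)
Partition: S = [0, 1, 2, 3, 4, 5, 6, 7, 8, 9, 10, 11], T = [12]

Max-flow min-cut theorem verified: both equal 23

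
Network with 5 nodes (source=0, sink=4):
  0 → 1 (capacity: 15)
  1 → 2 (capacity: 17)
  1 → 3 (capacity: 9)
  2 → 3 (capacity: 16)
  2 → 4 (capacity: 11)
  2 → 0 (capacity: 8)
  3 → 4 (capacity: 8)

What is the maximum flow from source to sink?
Maximum flow = 15

Max flow: 15

Flow assignment:
  0 → 1: 15/15
  1 → 2: 15/17
  2 → 3: 4/16
  2 → 4: 11/11
  3 → 4: 4/8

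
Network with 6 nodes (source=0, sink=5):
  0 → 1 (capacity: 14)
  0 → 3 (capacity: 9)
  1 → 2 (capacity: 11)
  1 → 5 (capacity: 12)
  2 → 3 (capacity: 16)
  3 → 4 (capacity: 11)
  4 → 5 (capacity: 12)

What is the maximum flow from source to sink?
Maximum flow = 23

Max flow: 23

Flow assignment:
  0 → 1: 14/14
  0 → 3: 9/9
  1 → 2: 2/11
  1 → 5: 12/12
  2 → 3: 2/16
  3 → 4: 11/11
  4 → 5: 11/12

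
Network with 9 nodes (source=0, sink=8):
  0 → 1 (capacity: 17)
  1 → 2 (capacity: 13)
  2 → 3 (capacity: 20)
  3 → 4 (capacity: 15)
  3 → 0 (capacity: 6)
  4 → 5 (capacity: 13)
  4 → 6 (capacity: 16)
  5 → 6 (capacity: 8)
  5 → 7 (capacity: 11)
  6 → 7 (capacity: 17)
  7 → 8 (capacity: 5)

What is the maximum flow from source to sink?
Maximum flow = 5

Max flow: 5

Flow assignment:
  0 → 1: 11/17
  1 → 2: 11/13
  2 → 3: 11/20
  3 → 4: 5/15
  3 → 0: 6/6
  4 → 5: 5/13
  5 → 7: 5/11
  7 → 8: 5/5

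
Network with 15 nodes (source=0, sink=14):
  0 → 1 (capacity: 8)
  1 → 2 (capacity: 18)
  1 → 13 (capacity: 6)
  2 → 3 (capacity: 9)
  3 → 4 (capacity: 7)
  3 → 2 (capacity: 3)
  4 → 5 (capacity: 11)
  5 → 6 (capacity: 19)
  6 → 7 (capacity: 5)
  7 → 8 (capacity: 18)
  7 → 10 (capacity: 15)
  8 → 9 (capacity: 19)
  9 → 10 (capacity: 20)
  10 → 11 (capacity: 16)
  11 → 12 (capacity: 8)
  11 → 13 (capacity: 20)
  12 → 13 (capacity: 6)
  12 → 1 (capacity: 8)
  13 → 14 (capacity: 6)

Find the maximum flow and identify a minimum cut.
Max flow = 6, Min cut edges: (13,14)

Maximum flow: 6
Minimum cut: (13,14)
Partition: S = [0, 1, 2, 3, 4, 5, 6, 7, 8, 9, 10, 11, 12, 13], T = [14]

Max-flow min-cut theorem verified: both equal 6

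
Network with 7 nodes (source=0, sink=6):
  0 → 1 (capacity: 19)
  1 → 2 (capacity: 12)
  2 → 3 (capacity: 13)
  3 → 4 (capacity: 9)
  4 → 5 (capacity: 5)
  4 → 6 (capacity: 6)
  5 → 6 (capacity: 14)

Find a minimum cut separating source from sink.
Min cut value = 9, edges: (3,4)

Min cut value: 9
Partition: S = [0, 1, 2, 3], T = [4, 5, 6]
Cut edges: (3,4)

By max-flow min-cut theorem, max flow = min cut = 9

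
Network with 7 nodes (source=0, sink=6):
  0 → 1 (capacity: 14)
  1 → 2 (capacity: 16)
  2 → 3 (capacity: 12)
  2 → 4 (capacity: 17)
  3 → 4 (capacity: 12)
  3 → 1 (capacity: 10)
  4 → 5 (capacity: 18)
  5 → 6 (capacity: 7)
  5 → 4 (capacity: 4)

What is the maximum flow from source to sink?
Maximum flow = 7

Max flow: 7

Flow assignment:
  0 → 1: 7/14
  1 → 2: 7/16
  2 → 4: 7/17
  4 → 5: 7/18
  5 → 6: 7/7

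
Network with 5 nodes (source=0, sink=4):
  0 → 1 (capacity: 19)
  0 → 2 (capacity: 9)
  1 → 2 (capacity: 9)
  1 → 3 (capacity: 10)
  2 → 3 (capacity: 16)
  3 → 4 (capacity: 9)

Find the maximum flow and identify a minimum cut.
Max flow = 9, Min cut edges: (3,4)

Maximum flow: 9
Minimum cut: (3,4)
Partition: S = [0, 1, 2, 3], T = [4]

Max-flow min-cut theorem verified: both equal 9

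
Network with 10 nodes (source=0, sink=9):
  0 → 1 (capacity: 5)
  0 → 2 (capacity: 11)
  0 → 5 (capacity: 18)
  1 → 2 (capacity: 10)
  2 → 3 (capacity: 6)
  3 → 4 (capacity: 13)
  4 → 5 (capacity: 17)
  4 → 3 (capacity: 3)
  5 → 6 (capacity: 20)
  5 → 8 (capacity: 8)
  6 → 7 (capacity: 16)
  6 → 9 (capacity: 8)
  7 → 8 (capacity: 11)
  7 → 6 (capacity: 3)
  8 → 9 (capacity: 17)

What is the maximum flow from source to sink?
Maximum flow = 24

Max flow: 24

Flow assignment:
  0 → 2: 6/11
  0 → 5: 18/18
  2 → 3: 6/6
  3 → 4: 6/13
  4 → 5: 6/17
  5 → 6: 16/20
  5 → 8: 8/8
  6 → 7: 8/16
  6 → 9: 8/8
  7 → 8: 8/11
  8 → 9: 16/17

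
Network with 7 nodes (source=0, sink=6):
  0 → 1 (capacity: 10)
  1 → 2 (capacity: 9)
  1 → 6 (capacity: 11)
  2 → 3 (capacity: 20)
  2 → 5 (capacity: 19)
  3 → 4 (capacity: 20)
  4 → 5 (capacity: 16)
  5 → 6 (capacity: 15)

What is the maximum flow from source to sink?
Maximum flow = 10

Max flow: 10

Flow assignment:
  0 → 1: 10/10
  1 → 6: 10/11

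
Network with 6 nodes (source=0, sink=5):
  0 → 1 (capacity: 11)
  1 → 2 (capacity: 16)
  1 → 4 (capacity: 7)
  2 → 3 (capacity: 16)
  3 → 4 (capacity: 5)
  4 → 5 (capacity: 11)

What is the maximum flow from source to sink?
Maximum flow = 11

Max flow: 11

Flow assignment:
  0 → 1: 11/11
  1 → 2: 4/16
  1 → 4: 7/7
  2 → 3: 4/16
  3 → 4: 4/5
  4 → 5: 11/11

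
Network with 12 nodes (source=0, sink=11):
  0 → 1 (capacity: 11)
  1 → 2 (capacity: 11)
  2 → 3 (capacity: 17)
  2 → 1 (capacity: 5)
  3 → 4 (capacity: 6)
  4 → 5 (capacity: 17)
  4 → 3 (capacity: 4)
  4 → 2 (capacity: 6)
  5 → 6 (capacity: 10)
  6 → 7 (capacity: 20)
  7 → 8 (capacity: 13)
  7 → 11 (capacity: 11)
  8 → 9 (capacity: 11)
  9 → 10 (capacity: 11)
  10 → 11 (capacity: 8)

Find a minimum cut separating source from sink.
Min cut value = 6, edges: (3,4)

Min cut value: 6
Partition: S = [0, 1, 2, 3], T = [4, 5, 6, 7, 8, 9, 10, 11]
Cut edges: (3,4)

By max-flow min-cut theorem, max flow = min cut = 6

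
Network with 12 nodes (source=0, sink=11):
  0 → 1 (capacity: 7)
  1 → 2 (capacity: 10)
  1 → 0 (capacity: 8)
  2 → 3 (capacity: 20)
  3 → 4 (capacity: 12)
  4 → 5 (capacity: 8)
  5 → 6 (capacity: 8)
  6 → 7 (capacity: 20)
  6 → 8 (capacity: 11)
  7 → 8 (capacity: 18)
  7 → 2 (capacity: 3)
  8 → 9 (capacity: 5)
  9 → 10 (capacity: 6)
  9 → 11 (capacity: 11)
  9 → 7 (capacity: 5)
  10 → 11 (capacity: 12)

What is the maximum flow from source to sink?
Maximum flow = 5

Max flow: 5

Flow assignment:
  0 → 1: 5/7
  1 → 2: 5/10
  2 → 3: 7/20
  3 → 4: 7/12
  4 → 5: 7/8
  5 → 6: 7/8
  6 → 7: 2/20
  6 → 8: 5/11
  7 → 2: 2/3
  8 → 9: 5/5
  9 → 11: 5/11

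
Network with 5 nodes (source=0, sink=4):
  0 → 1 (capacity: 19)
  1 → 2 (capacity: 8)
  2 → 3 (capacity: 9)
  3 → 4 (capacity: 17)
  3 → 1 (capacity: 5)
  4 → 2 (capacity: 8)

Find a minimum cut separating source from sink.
Min cut value = 8, edges: (1,2)

Min cut value: 8
Partition: S = [0, 1], T = [2, 3, 4]
Cut edges: (1,2)

By max-flow min-cut theorem, max flow = min cut = 8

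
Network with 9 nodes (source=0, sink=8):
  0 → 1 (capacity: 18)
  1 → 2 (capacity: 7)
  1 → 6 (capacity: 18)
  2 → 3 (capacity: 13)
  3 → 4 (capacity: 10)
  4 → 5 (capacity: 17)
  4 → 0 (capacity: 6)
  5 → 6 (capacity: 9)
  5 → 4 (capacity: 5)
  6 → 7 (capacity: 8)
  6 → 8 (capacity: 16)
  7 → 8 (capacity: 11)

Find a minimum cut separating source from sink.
Min cut value = 18, edges: (0,1)

Min cut value: 18
Partition: S = [0], T = [1, 2, 3, 4, 5, 6, 7, 8]
Cut edges: (0,1)

By max-flow min-cut theorem, max flow = min cut = 18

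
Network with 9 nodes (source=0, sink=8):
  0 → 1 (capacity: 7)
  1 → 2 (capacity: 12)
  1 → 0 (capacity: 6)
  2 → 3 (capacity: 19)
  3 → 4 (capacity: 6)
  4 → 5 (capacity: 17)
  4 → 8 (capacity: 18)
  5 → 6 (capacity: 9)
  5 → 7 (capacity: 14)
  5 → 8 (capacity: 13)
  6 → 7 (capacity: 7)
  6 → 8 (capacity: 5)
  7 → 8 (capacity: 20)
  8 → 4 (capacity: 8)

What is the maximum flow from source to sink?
Maximum flow = 6

Max flow: 6

Flow assignment:
  0 → 1: 6/7
  1 → 2: 6/12
  2 → 3: 6/19
  3 → 4: 6/6
  4 → 8: 6/18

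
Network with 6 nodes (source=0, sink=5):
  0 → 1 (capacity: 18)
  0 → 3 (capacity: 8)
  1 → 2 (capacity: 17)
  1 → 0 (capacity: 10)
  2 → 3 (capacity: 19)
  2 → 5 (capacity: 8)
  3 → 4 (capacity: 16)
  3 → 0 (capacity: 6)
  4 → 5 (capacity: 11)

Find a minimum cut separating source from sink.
Min cut value = 19, edges: (2,5), (4,5)

Min cut value: 19
Partition: S = [0, 1, 2, 3, 4], T = [5]
Cut edges: (2,5), (4,5)

By max-flow min-cut theorem, max flow = min cut = 19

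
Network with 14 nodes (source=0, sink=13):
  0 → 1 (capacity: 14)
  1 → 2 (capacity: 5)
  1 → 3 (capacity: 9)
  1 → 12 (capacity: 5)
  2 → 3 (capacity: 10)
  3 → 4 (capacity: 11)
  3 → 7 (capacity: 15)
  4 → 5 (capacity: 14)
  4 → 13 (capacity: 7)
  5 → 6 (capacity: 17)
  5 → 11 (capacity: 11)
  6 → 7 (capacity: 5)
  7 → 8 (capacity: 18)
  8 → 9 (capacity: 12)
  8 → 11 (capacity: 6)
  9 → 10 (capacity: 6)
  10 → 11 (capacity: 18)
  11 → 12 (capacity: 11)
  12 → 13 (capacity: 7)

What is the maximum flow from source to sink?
Maximum flow = 14

Max flow: 14

Flow assignment:
  0 → 1: 14/14
  1 → 3: 9/9
  1 → 12: 5/5
  3 → 4: 9/11
  4 → 5: 2/14
  4 → 13: 7/7
  5 → 11: 2/11
  11 → 12: 2/11
  12 → 13: 7/7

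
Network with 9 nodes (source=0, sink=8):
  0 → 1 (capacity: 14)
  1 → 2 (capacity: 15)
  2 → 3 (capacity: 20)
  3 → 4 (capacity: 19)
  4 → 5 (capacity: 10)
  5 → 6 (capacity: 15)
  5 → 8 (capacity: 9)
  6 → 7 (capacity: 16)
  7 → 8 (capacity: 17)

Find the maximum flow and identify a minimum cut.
Max flow = 10, Min cut edges: (4,5)

Maximum flow: 10
Minimum cut: (4,5)
Partition: S = [0, 1, 2, 3, 4], T = [5, 6, 7, 8]

Max-flow min-cut theorem verified: both equal 10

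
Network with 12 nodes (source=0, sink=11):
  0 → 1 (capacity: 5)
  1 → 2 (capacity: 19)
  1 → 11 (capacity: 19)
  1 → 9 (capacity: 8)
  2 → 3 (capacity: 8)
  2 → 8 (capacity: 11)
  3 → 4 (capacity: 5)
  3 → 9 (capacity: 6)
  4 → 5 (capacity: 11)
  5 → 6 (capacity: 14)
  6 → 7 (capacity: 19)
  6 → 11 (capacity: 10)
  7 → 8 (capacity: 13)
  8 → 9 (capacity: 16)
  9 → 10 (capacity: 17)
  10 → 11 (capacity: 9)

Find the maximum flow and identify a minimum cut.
Max flow = 5, Min cut edges: (0,1)

Maximum flow: 5
Minimum cut: (0,1)
Partition: S = [0], T = [1, 2, 3, 4, 5, 6, 7, 8, 9, 10, 11]

Max-flow min-cut theorem verified: both equal 5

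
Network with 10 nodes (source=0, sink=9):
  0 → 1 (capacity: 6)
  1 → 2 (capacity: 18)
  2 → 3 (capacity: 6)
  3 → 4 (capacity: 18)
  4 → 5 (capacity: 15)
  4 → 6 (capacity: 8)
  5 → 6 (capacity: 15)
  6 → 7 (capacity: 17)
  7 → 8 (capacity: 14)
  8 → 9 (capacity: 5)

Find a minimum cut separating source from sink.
Min cut value = 5, edges: (8,9)

Min cut value: 5
Partition: S = [0, 1, 2, 3, 4, 5, 6, 7, 8], T = [9]
Cut edges: (8,9)

By max-flow min-cut theorem, max flow = min cut = 5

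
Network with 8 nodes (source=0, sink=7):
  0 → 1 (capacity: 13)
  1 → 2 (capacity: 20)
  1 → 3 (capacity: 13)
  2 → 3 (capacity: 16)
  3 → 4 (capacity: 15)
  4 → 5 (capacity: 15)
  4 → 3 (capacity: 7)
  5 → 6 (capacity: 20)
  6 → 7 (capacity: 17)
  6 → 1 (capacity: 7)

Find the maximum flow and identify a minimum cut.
Max flow = 13, Min cut edges: (0,1)

Maximum flow: 13
Minimum cut: (0,1)
Partition: S = [0], T = [1, 2, 3, 4, 5, 6, 7]

Max-flow min-cut theorem verified: both equal 13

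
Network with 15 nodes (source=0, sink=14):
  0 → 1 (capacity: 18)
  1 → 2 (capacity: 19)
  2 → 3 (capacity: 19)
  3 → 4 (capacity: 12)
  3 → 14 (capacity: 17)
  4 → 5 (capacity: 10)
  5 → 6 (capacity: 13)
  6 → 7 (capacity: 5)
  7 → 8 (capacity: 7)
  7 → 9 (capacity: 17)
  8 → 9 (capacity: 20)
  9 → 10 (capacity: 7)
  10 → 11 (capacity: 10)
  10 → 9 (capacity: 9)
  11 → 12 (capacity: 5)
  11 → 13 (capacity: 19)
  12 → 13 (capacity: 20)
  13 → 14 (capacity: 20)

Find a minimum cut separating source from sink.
Min cut value = 18, edges: (0,1)

Min cut value: 18
Partition: S = [0], T = [1, 2, 3, 4, 5, 6, 7, 8, 9, 10, 11, 12, 13, 14]
Cut edges: (0,1)

By max-flow min-cut theorem, max flow = min cut = 18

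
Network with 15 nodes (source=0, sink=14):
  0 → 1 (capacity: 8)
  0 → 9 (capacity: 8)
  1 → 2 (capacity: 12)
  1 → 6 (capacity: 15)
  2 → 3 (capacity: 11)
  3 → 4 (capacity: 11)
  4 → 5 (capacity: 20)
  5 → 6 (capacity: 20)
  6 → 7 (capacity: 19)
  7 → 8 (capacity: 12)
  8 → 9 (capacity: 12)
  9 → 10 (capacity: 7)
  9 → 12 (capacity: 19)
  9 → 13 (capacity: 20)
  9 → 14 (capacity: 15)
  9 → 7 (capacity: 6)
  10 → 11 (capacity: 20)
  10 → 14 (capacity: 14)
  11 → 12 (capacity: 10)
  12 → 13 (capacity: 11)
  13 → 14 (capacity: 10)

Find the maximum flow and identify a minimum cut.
Max flow = 16, Min cut edges: (0,1), (0,9)

Maximum flow: 16
Minimum cut: (0,1), (0,9)
Partition: S = [0], T = [1, 2, 3, 4, 5, 6, 7, 8, 9, 10, 11, 12, 13, 14]

Max-flow min-cut theorem verified: both equal 16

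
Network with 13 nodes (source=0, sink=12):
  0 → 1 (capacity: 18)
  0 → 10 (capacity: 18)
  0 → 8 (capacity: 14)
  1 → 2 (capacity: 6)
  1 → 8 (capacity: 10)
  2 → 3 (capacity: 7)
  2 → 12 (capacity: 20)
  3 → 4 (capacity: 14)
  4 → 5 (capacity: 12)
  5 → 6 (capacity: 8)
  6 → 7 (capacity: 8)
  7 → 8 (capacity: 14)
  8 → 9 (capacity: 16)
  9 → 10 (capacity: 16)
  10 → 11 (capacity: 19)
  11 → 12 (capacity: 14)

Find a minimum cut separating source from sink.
Min cut value = 20, edges: (1,2), (11,12)

Min cut value: 20
Partition: S = [0, 1, 3, 4, 5, 6, 7, 8, 9, 10, 11], T = [2, 12]
Cut edges: (1,2), (11,12)

By max-flow min-cut theorem, max flow = min cut = 20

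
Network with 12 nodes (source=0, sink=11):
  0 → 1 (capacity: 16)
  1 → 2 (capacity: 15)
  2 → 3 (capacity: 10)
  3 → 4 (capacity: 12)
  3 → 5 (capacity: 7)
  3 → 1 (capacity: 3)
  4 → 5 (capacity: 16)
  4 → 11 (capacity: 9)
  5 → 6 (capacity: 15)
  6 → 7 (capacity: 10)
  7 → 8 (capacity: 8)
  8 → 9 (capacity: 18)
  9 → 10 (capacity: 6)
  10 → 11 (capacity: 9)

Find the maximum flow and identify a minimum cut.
Max flow = 10, Min cut edges: (2,3)

Maximum flow: 10
Minimum cut: (2,3)
Partition: S = [0, 1, 2], T = [3, 4, 5, 6, 7, 8, 9, 10, 11]

Max-flow min-cut theorem verified: both equal 10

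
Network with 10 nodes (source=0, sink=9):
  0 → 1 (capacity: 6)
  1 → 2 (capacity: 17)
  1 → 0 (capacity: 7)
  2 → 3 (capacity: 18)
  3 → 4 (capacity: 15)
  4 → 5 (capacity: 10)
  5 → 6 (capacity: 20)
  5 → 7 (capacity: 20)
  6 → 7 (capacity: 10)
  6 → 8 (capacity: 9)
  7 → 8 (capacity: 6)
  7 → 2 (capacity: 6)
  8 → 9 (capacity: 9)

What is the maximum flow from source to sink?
Maximum flow = 6

Max flow: 6

Flow assignment:
  0 → 1: 6/6
  1 → 2: 6/17
  2 → 3: 6/18
  3 → 4: 6/15
  4 → 5: 6/10
  5 → 6: 6/20
  6 → 8: 6/9
  8 → 9: 6/9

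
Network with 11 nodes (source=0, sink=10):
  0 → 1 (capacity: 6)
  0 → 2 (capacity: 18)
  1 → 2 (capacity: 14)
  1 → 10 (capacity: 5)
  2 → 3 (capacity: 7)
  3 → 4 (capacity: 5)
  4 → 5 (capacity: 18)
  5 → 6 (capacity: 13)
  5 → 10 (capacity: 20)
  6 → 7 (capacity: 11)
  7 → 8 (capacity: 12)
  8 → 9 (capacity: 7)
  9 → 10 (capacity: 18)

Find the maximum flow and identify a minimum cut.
Max flow = 10, Min cut edges: (1,10), (3,4)

Maximum flow: 10
Minimum cut: (1,10), (3,4)
Partition: S = [0, 1, 2, 3], T = [4, 5, 6, 7, 8, 9, 10]

Max-flow min-cut theorem verified: both equal 10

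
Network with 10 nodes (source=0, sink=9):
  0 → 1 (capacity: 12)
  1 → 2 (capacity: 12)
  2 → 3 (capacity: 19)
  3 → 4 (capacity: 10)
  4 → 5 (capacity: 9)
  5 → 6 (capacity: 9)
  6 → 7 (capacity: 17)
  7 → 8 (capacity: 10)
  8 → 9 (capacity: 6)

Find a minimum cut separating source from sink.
Min cut value = 6, edges: (8,9)

Min cut value: 6
Partition: S = [0, 1, 2, 3, 4, 5, 6, 7, 8], T = [9]
Cut edges: (8,9)

By max-flow min-cut theorem, max flow = min cut = 6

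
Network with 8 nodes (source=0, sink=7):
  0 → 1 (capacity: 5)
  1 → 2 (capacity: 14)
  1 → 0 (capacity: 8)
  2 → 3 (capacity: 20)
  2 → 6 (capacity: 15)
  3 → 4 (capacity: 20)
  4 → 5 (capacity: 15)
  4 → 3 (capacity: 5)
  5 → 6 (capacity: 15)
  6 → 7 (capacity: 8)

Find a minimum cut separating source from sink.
Min cut value = 5, edges: (0,1)

Min cut value: 5
Partition: S = [0], T = [1, 2, 3, 4, 5, 6, 7]
Cut edges: (0,1)

By max-flow min-cut theorem, max flow = min cut = 5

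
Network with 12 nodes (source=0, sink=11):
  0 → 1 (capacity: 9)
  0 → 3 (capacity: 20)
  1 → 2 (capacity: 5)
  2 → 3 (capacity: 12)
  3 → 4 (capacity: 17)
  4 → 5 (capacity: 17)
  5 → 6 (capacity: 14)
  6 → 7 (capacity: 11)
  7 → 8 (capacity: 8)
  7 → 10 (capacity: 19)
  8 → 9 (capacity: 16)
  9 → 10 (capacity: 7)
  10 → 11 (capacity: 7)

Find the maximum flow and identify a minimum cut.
Max flow = 7, Min cut edges: (10,11)

Maximum flow: 7
Minimum cut: (10,11)
Partition: S = [0, 1, 2, 3, 4, 5, 6, 7, 8, 9, 10], T = [11]

Max-flow min-cut theorem verified: both equal 7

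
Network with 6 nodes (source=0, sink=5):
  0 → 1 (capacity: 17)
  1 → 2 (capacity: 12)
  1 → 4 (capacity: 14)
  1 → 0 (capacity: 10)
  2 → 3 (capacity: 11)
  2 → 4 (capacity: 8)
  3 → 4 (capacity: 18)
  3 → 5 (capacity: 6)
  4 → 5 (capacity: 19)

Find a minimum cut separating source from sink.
Min cut value = 17, edges: (0,1)

Min cut value: 17
Partition: S = [0], T = [1, 2, 3, 4, 5]
Cut edges: (0,1)

By max-flow min-cut theorem, max flow = min cut = 17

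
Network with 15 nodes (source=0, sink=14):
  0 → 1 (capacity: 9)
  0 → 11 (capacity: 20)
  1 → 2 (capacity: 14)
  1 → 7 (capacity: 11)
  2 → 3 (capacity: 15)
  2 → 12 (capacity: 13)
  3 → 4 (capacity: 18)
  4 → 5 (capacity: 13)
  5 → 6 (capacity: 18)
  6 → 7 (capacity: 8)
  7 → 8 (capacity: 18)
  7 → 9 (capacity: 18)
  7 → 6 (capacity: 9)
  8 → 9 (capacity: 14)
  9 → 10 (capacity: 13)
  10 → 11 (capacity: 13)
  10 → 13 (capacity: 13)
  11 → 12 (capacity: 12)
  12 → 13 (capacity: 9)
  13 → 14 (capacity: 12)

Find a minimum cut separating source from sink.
Min cut value = 12, edges: (13,14)

Min cut value: 12
Partition: S = [0, 1, 2, 3, 4, 5, 6, 7, 8, 9, 10, 11, 12, 13], T = [14]
Cut edges: (13,14)

By max-flow min-cut theorem, max flow = min cut = 12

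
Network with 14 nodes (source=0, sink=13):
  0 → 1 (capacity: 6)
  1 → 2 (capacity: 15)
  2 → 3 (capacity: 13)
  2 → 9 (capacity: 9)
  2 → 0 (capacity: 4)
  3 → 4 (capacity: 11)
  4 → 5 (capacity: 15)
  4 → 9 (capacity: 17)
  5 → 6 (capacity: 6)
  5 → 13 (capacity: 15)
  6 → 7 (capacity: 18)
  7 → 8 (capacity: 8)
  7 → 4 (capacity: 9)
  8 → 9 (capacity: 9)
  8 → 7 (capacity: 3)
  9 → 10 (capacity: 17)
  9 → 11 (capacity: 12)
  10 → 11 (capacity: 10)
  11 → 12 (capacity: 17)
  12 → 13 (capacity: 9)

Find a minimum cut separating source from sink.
Min cut value = 6, edges: (0,1)

Min cut value: 6
Partition: S = [0], T = [1, 2, 3, 4, 5, 6, 7, 8, 9, 10, 11, 12, 13]
Cut edges: (0,1)

By max-flow min-cut theorem, max flow = min cut = 6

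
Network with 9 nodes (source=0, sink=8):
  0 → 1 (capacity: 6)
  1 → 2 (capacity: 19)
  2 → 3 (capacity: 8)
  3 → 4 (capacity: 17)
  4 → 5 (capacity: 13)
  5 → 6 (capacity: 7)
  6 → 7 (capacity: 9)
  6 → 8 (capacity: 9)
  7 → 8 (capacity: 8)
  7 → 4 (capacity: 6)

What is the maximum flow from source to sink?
Maximum flow = 6

Max flow: 6

Flow assignment:
  0 → 1: 6/6
  1 → 2: 6/19
  2 → 3: 6/8
  3 → 4: 6/17
  4 → 5: 6/13
  5 → 6: 6/7
  6 → 8: 6/9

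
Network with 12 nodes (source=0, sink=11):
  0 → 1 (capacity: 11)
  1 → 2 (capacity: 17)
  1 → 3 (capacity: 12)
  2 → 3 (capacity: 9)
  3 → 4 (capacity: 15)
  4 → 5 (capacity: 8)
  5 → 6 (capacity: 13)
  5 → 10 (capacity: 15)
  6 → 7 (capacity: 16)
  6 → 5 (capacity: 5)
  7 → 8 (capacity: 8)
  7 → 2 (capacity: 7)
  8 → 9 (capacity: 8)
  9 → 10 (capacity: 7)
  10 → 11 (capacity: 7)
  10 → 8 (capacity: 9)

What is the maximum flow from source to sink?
Maximum flow = 7

Max flow: 7

Flow assignment:
  0 → 1: 7/11
  1 → 3: 7/12
  3 → 4: 7/15
  4 → 5: 7/8
  5 → 10: 7/15
  10 → 11: 7/7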